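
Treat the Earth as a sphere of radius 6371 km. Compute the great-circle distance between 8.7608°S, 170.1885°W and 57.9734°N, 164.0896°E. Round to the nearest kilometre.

7777 km

Δλ = 164.0896 − -170.1885 = 334.2781°; wrapped into (−180°, 180°]: -25.7219°.
Δφ = 57.9734 − -8.7608 = 66.7342°.
a = sin²(Δφ/2) + cos φ₁ · cos φ₂ · sin²(Δλ/2) = 0.328469.
c = 2·atan2(√a, √(1−a)) = 1.22062 rad → d = 6371·c ≈ 7776.58 km.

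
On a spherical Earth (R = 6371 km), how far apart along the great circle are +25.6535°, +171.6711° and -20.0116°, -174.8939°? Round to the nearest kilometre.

Δλ = -174.8939 − 171.6711 = -346.5650°; wrapped into (−180°, 180°]: 13.4350°.
Δφ = -20.0116 − 25.6535 = -45.6651°.
a = sin²(Δφ/2) + cos φ₁ · cos φ₂ · sin²(Δλ/2) = 0.162164.
c = 2·atan2(√a, √(1−a)) = 0.82892 rad → d = 6371·c ≈ 5281.05 km.

5281 km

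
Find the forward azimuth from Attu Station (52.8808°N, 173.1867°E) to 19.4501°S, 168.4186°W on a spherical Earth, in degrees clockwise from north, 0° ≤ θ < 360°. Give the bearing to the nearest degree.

162°

Δλ = -168.4186 − 173.1867 = -341.6053°; wrapped into (−180°, 180°]: 18.3947°.
θ = atan2( sin Δλ · cos φ₂ , cos φ₁ · sin φ₂ − sin φ₁ · cos φ₂ · cos Δλ )
  = atan2(0.29755, -0.91441) = 161.975° → normalised to [0°, 360°): 161.975°.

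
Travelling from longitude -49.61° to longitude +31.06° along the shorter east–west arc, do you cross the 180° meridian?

No

Signed shortest Δλ = ((31.06 − -49.61 + 180) mod 360) − 180 = 80.67°.
Going east by 80.67° from -49.61° reaches +31.06° without touching 180°.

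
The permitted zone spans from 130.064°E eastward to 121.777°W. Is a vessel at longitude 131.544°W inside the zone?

Band width going east from +130.064° to -121.777°: ((-121.777 − 130.064) mod 360) = 108.159°.
Offset of -131.544° east of the west edge: ((-131.544 − 130.064) mod 360) = 98.392°.
98.392° ≤ 108.159° ⇒ inside.

Yes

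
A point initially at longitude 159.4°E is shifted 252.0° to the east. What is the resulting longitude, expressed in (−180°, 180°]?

Start at +159.4°; shift +252.0° → +411.4°.
+411.4° lies outside (−180°, 180°]; subtract 360° → +51.4°.

51.4°E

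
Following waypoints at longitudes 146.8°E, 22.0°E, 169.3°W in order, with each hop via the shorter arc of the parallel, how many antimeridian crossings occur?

1

Leg 1: +146.8° → +22.0°, shortest Δλ = -124.8° (west) — does not cross 180°.
Leg 2: +22.0° → -169.3°, shortest Δλ = 168.7° (east) — crosses 180°.
Total crossings: 1.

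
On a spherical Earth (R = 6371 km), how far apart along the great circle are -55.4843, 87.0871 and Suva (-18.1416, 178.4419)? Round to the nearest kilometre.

8438 km

Δλ = 178.4419 − 87.0871 = 91.3548°.
Δφ = -18.1416 − -55.4843 = 37.3427°.
a = sin²(Δφ/2) + cos φ₁ · cos φ₂ · sin²(Δλ/2) = 0.378087.
c = 2·atan2(√a, √(1−a)) = 1.32449 rad → d = 6371·c ≈ 8438.31 km.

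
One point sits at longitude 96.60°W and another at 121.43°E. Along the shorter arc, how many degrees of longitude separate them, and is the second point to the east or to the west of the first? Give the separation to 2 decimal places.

141.97° west

Raw difference: 121.43 − -96.60 = 218.03°.
Normalise into (−180°, 180°]: 218.03° − 360° = -141.97°.
Negative ⇒ the second point lies to the west; separation 141.97°.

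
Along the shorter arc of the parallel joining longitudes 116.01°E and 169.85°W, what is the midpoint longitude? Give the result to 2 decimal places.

Signed shortest Δλ from +116.01° to -169.85° is +74.14°.
Midpoint longitude = +116.01° + (+74.14°)/2 = +116.01° + 37.07° = +153.08°.
(The naïve average (+116.01 + -169.85)/2 = -26.92° is on the wrong side of the globe.)

153.08°E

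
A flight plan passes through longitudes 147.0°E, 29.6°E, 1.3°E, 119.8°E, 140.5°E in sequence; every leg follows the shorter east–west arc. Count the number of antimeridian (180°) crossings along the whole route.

0

Leg 1: +147.0° → +29.6°, shortest Δλ = -117.4° (west) — does not cross 180°.
Leg 2: +29.6° → +1.3°, shortest Δλ = -28.3° (west) — does not cross 180°.
Leg 3: +1.3° → +119.8°, shortest Δλ = 118.5° (east) — does not cross 180°.
Leg 4: +119.8° → +140.5°, shortest Δλ = 20.7° (east) — does not cross 180°.
Total crossings: 0.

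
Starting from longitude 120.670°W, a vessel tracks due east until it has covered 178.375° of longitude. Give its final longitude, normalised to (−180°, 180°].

Start at -120.670°; shift +178.375° → +57.705°.
+57.705° already lies in (−180°, 180°].

57.705°E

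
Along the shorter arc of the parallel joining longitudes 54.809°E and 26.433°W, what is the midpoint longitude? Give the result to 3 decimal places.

14.188°E

Signed shortest Δλ from +54.809° to -26.433° is -81.242°.
Midpoint longitude = +54.809° + (-81.242°)/2 = +54.809° − 40.621° = +14.188°.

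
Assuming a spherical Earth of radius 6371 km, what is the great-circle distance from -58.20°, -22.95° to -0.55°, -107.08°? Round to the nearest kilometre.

9612 km

Δλ = -107.08 − -22.95 = -84.13°.
Δφ = -0.55 − -58.20 = 57.65°.
a = sin²(Δφ/2) + cos φ₁ · cos φ₂ · sin²(Δλ/2) = 0.468976.
c = 2·atan2(√a, √(1−a)) = 1.50871 rad → d = 6371·c ≈ 9611.98 km.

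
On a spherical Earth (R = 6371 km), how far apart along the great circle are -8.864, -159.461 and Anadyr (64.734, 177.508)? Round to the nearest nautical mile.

4539 nmi

Δλ = 177.508 − -159.461 = 336.969°; wrapped into (−180°, 180°]: -23.031°.
Δφ = 64.734 − -8.864 = 73.598°.
a = sin²(Δφ/2) + cos φ₁ · cos φ₂ · sin²(Δλ/2) = 0.375620.
c = 2·atan2(√a, √(1−a)) = 1.31940 rad → d = 6371·c ≈ 8405.87 km ≈ 4538.81 nmi.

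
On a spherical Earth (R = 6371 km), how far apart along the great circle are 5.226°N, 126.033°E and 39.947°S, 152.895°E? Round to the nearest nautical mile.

Δλ = 152.895 − 126.033 = 26.862°.
Δφ = -39.947 − 5.226 = -45.173°.
a = sin²(Δφ/2) + cos φ₁ · cos φ₂ · sin²(Δλ/2) = 0.188705.
c = 2·atan2(√a, √(1−a)) = 0.89875 rad → d = 6371·c ≈ 5725.92 km ≈ 3091.75 nmi.

3092 nmi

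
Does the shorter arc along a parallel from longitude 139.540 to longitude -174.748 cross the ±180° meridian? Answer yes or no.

Yes

Naïve |-174.748 − 139.540| = 314.288° > 180°, so the shorter arc goes the other way round — across 180°.
Signed shortest Δλ = ((-174.748 − 139.540 + 180) mod 360) − 180 = 45.712°.
Going east by 45.712° from +139.540° passes through 180° before reaching -174.748°.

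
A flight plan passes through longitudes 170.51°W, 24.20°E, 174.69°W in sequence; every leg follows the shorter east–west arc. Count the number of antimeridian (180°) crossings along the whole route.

2

Leg 1: -170.51° → +24.20°, shortest Δλ = -165.29° (west) — crosses 180°.
Leg 2: +24.20° → -174.69°, shortest Δλ = 161.11° (east) — crosses 180°.
Total crossings: 2.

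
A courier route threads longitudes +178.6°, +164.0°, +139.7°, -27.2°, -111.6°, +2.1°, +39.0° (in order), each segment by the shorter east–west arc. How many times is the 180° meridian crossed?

Leg 1: +178.6° → +164.0°, shortest Δλ = -14.6° (west) — does not cross 180°.
Leg 2: +164.0° → +139.7°, shortest Δλ = -24.3° (west) — does not cross 180°.
Leg 3: +139.7° → -27.2°, shortest Δλ = -166.9° (west) — does not cross 180°.
Leg 4: -27.2° → -111.6°, shortest Δλ = -84.4° (west) — does not cross 180°.
Leg 5: -111.6° → +2.1°, shortest Δλ = 113.7° (east) — does not cross 180°.
Leg 6: +2.1° → +39.0°, shortest Δλ = 36.9° (east) — does not cross 180°.
Total crossings: 0.

0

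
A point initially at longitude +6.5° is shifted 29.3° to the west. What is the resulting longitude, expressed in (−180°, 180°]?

-22.8°

Start at +6.5°; shift −29.3° → -22.8°.
-22.8° already lies in (−180°, 180°].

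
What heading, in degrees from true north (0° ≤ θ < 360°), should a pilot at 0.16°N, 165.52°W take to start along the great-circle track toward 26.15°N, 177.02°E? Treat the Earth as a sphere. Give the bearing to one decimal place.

Δλ = 177.02 − -165.52 = 342.54°; wrapped into (−180°, 180°]: -17.46°.
θ = atan2( sin Δλ · cos φ₂ , cos φ₁ · sin φ₂ − sin φ₁ · cos φ₂ · cos Δλ )
  = atan2(-0.26933, 0.43833) = -31.568° → normalised to [0°, 360°): 328.432°.

328.4°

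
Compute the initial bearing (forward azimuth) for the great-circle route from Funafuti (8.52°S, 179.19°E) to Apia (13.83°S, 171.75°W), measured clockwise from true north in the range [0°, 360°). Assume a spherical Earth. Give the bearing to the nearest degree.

Δλ = -171.75 − 179.19 = -350.94°; wrapped into (−180°, 180°]: 9.06°.
θ = atan2( sin Δλ · cos φ₂ , cos φ₁ · sin φ₂ − sin φ₁ · cos φ₂ · cos Δλ )
  = atan2(0.15290, -0.09434) = 121.674° → normalised to [0°, 360°): 121.674°.

122°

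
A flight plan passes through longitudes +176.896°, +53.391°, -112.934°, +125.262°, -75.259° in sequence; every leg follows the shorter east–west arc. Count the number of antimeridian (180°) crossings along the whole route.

2

Leg 1: +176.896° → +53.391°, shortest Δλ = -123.505° (west) — does not cross 180°.
Leg 2: +53.391° → -112.934°, shortest Δλ = -166.325° (west) — does not cross 180°.
Leg 3: -112.934° → +125.262°, shortest Δλ = -121.804° (west) — crosses 180°.
Leg 4: +125.262° → -75.259°, shortest Δλ = 159.479° (east) — crosses 180°.
Total crossings: 2.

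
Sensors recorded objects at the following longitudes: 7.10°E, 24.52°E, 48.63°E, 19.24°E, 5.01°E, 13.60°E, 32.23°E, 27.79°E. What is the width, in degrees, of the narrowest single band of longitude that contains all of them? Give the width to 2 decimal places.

43.62°

Sort the longitudes: +5.01°, +7.10°, +13.60°, +19.24°, +24.52°, +27.79°, +32.23°, +48.63°.
Eastward gaps between consecutive values (wrapping around): 2.09°, 6.50°, 5.64°, 5.28°, 3.27°, 4.44°, 16.40°, 316.38°.
Largest gap = 316.38° ⇒ minimal covering band is its complement: 360° − 316.38° = 43.62°.
Band runs from +5.01° eastward to +48.63°.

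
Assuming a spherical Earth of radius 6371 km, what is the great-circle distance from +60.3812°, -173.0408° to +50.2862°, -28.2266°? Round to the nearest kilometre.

Δλ = -28.2266 − -173.0408 = 144.8142°.
Δφ = 50.2862 − 60.3812 = -10.0950°.
a = sin²(Δφ/2) + cos φ₁ · cos φ₂ · sin²(Δλ/2) = 0.294680.
c = 2·atan2(√a, √(1−a)) = 1.14764 rad → d = 6371·c ≈ 7311.61 km.

7312 km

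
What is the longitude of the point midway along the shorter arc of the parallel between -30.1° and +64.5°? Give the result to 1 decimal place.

Signed shortest Δλ from -30.1° to +64.5° is +94.6°.
Midpoint longitude = -30.1° + (+94.6°)/2 = -30.1° + 47.3° = +17.2°.

+17.2°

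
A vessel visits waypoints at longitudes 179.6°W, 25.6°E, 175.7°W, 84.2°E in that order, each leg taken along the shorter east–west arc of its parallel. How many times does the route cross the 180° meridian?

Leg 1: -179.6° → +25.6°, shortest Δλ = -154.8° (west) — crosses 180°.
Leg 2: +25.6° → -175.7°, shortest Δλ = 158.7° (east) — crosses 180°.
Leg 3: -175.7° → +84.2°, shortest Δλ = -100.1° (west) — crosses 180°.
Total crossings: 3.

3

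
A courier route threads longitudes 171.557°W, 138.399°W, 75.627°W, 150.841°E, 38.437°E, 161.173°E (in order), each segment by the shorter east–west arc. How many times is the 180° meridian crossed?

1

Leg 1: -171.557° → -138.399°, shortest Δλ = 33.158° (east) — does not cross 180°.
Leg 2: -138.399° → -75.627°, shortest Δλ = 62.772° (east) — does not cross 180°.
Leg 3: -75.627° → +150.841°, shortest Δλ = -133.532° (west) — crosses 180°.
Leg 4: +150.841° → +38.437°, shortest Δλ = -112.404° (west) — does not cross 180°.
Leg 5: +38.437° → +161.173°, shortest Δλ = 122.736° (east) — does not cross 180°.
Total crossings: 1.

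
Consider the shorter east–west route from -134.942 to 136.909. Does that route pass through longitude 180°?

Naïve |136.909 − -134.942| = 271.851° > 180°, so the shorter arc goes the other way round — across 180°.
Signed shortest Δλ = ((136.909 − -134.942 + 180) mod 360) − 180 = -88.149°.
Going west by 88.149° from -134.942° passes through 180° before reaching +136.909°.

Yes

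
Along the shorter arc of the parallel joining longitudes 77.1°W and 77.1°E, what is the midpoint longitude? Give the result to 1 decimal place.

0.0°

Signed shortest Δλ from -77.1° to +77.1° is +154.2°.
Midpoint longitude = -77.1° + (+154.2°)/2 = -77.1° + 77.1° = +0.0°.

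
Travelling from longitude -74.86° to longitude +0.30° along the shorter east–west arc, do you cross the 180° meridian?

Signed shortest Δλ = ((0.30 − -74.86 + 180) mod 360) − 180 = 75.16°.
Going east by 75.16° from -74.86° reaches +0.30° without touching 180°.

No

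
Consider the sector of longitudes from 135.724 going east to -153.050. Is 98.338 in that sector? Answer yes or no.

No

Band width going east from +135.724° to -153.050°: ((-153.050 − 135.724) mod 360) = 71.226°.
Offset of +98.338° east of the west edge: ((98.338 − 135.724) mod 360) = 322.614°.
322.614° > 71.226° ⇒ outside.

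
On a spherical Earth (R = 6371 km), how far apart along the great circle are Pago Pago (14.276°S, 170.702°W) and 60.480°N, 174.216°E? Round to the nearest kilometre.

Δλ = 174.216 − -170.702 = 344.918°; wrapped into (−180°, 180°]: -15.082°.
Δφ = 60.480 − -14.276 = 74.756°.
a = sin²(Δφ/2) + cos φ₁ · cos φ₂ · sin²(Δλ/2) = 0.376759.
c = 2·atan2(√a, √(1−a)) = 1.32175 rad → d = 6371·c ≈ 8420.85 km.

8421 km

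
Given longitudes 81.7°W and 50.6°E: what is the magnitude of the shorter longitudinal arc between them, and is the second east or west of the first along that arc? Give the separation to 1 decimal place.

Raw difference: 50.6 − -81.7 = 132.3°.
Normalise into (−180°, 180°]: 132.3° stays 132.3°.
Positive ⇒ the second point lies to the east; separation 132.3°.

132.3° east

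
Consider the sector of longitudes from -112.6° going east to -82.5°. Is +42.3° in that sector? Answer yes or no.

Band width going east from -112.6° to -82.5°: ((-82.5 − -112.6) mod 360) = 30.1°.
Offset of +42.3° east of the west edge: ((42.3 − -112.6) mod 360) = 154.9°.
154.9° > 30.1° ⇒ outside.

No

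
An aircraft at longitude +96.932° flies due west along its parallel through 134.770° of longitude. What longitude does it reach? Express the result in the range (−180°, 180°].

Start at +96.932°; shift −134.770° → -37.838°.
-37.838° already lies in (−180°, 180°].

-37.838°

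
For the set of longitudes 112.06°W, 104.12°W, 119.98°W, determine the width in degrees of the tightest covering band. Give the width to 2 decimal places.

Sort the longitudes: -119.98°, -112.06°, -104.12°.
Eastward gaps between consecutive values (wrapping around): 7.92°, 7.94°, 344.14°.
Largest gap = 344.14° ⇒ minimal covering band is its complement: 360° − 344.14° = 15.86°.
Band runs from -119.98° eastward to -104.12°.

15.86°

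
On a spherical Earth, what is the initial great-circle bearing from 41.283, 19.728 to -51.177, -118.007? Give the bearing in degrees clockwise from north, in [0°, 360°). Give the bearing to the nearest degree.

Δλ = -118.007 − 19.728 = -137.735°.
θ = atan2( sin Δλ · cos φ₂ , cos φ₁ · sin φ₂ − sin φ₁ · cos φ₂ · cos Δλ )
  = atan2(-0.42164, -0.27935) = -123.526° → normalised to [0°, 360°): 236.474°.

236°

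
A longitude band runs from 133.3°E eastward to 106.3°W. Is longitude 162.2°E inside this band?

Yes

Band width going east from +133.3° to -106.3°: ((-106.3 − 133.3) mod 360) = 120.4°.
Offset of +162.2° east of the west edge: ((162.2 − 133.3) mod 360) = 28.9°.
28.9° ≤ 120.4° ⇒ inside.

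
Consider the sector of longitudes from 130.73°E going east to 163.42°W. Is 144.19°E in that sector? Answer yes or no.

Band width going east from +130.73° to -163.42°: ((-163.42 − 130.73) mod 360) = 65.85°.
Offset of +144.19° east of the west edge: ((144.19 − 130.73) mod 360) = 13.46°.
13.46° ≤ 65.85° ⇒ inside.

Yes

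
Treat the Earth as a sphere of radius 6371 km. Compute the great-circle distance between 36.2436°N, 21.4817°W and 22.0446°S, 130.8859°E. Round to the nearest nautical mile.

9135 nmi

Δλ = 130.8859 − -21.4817 = 152.3676°.
Δφ = -22.0446 − 36.2436 = -58.2882°.
a = sin²(Δφ/2) + cos φ₁ · cos φ₂ · sin²(Δλ/2) = 0.942093.
c = 2·atan2(√a, √(1−a)) = 2.65554 rad → d = 6371·c ≈ 16918.47 km ≈ 9135.24 nmi.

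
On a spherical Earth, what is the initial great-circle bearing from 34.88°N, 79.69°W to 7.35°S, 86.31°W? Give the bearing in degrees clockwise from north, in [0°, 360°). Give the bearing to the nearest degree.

Δλ = -86.31 − -79.69 = -6.62°.
θ = atan2( sin Δλ · cos φ₂ , cos φ₁ · sin φ₂ − sin φ₁ · cos φ₂ · cos Δλ )
  = atan2(-0.11434, -0.66833) = -170.292° → normalised to [0°, 360°): 189.708°.

190°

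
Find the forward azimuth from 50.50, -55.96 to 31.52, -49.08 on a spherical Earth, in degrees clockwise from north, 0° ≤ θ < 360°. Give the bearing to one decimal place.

Δλ = -49.08 − -55.96 = 6.88°.
θ = atan2( sin Δλ · cos φ₂ , cos φ₁ · sin φ₂ − sin φ₁ · cos φ₂ · cos Δλ )
  = atan2(0.10212, -0.32050) = 162.327° → normalised to [0°, 360°): 162.327°.

162.3°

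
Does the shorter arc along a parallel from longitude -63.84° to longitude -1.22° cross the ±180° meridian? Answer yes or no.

No

Signed shortest Δλ = ((-1.22 − -63.84 + 180) mod 360) − 180 = 62.62°.
Going east by 62.62° from -63.84° reaches -1.22° without touching 180°.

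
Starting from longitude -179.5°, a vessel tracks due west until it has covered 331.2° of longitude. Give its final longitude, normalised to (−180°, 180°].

Start at -179.5°; shift −331.2° → -510.7°.
-510.7° lies outside (−180°, 180°]; add 360° → -150.7°.

-150.7°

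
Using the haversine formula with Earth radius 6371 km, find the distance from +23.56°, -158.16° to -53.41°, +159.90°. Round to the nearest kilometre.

9462 km

Δλ = 159.90 − -158.16 = 318.06°; wrapped into (−180°, 180°]: -41.94°.
Δφ = -53.41 − 23.56 = -76.97°.
a = sin²(Δφ/2) + cos φ₁ · cos φ₂ · sin²(Δλ/2) = 0.457250.
c = 2·atan2(√a, √(1−a)) = 1.48519 rad → d = 6371·c ≈ 9462.16 km.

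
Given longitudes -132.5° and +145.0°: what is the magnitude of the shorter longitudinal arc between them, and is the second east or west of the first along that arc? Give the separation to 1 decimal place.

Raw difference: 145.0 − -132.5 = 277.5°.
Normalise into (−180°, 180°]: 277.5° − 360° = -82.5°.
Negative ⇒ the second point lies to the west; separation 82.5°.

82.5° west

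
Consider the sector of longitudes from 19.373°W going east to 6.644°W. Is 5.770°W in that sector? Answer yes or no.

No

Band width going east from -19.373° to -6.644°: ((-6.644 − -19.373) mod 360) = 12.729°.
Offset of -5.770° east of the west edge: ((-5.770 − -19.373) mod 360) = 13.603°.
13.603° > 12.729° ⇒ outside.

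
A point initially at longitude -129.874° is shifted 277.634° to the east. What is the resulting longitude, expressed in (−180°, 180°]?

+147.760°

Start at -129.874°; shift +277.634° → +147.760°.
+147.760° already lies in (−180°, 180°].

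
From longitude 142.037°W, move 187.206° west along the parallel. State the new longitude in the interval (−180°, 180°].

30.757°E

Start at -142.037°; shift −187.206° → -329.243°.
-329.243° lies outside (−180°, 180°]; add 360° → +30.757°.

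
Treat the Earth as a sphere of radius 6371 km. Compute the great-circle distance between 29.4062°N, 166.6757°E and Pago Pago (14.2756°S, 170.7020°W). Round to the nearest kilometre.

Δλ = -170.7020 − 166.6757 = -337.3777°; wrapped into (−180°, 180°]: 22.6223°.
Δφ = -14.2756 − 29.4062 = -43.6818°.
a = sin²(Δφ/2) + cos φ₁ · cos φ₂ · sin²(Δλ/2) = 0.170885.
c = 2·atan2(√a, √(1−a)) = 0.85233 rad → d = 6371·c ≈ 5430.20 km.

5430 km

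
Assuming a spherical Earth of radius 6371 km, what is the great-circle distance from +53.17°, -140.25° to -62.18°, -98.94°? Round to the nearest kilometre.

Δλ = -98.94 − -140.25 = 41.31°.
Δφ = -62.18 − 53.17 = -115.35°.
a = sin²(Δφ/2) + cos φ₁ · cos φ₂ · sin²(Δλ/2) = 0.748882.
c = 2·atan2(√a, √(1−a)) = 2.09182 rad → d = 6371·c ≈ 13326.96 km.

13327 km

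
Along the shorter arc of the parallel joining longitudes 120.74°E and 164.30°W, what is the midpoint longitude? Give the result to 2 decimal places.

Signed shortest Δλ from +120.74° to -164.30° is +74.96°.
Midpoint longitude = +120.74° + (+74.96°)/2 = +120.74° + 37.48° = +158.22°.
(The naïve average (+120.74 + -164.30)/2 = -21.78° is on the wrong side of the globe.)

158.22°E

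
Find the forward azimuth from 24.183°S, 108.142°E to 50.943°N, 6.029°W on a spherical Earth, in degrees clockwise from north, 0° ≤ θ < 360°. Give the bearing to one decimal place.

316.4°

Δλ = -6.029 − 108.142 = -114.171°.
θ = atan2( sin Δλ · cos φ₂ , cos φ₁ · sin φ₂ − sin φ₁ · cos φ₂ · cos Δλ )
  = atan2(-0.57485, 0.60268) = -43.646° → normalised to [0°, 360°): 316.354°.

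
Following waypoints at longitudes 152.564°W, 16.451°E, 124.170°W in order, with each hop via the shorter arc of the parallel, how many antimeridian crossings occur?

0

Leg 1: -152.564° → +16.451°, shortest Δλ = 169.015° (east) — does not cross 180°.
Leg 2: +16.451° → -124.170°, shortest Δλ = -140.621° (west) — does not cross 180°.
Total crossings: 0.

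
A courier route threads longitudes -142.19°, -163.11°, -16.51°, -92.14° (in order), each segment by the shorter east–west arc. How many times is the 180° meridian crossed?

Leg 1: -142.19° → -163.11°, shortest Δλ = -20.92° (west) — does not cross 180°.
Leg 2: -163.11° → -16.51°, shortest Δλ = 146.6° (east) — does not cross 180°.
Leg 3: -16.51° → -92.14°, shortest Δλ = -75.63° (west) — does not cross 180°.
Total crossings: 0.

0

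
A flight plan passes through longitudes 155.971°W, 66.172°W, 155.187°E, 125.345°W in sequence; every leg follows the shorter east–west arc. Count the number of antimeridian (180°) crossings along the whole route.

2

Leg 1: -155.971° → -66.172°, shortest Δλ = 89.799° (east) — does not cross 180°.
Leg 2: -66.172° → +155.187°, shortest Δλ = -138.641° (west) — crosses 180°.
Leg 3: +155.187° → -125.345°, shortest Δλ = 79.468° (east) — crosses 180°.
Total crossings: 2.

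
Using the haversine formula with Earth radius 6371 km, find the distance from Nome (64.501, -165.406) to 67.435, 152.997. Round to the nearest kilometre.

Δλ = 152.997 − -165.406 = 318.403°; wrapped into (−180°, 180°]: -41.597°.
Δφ = 67.435 − 64.501 = 2.934°.
a = sin²(Δφ/2) + cos φ₁ · cos φ₂ · sin²(Δλ/2) = 0.021484.
c = 2·atan2(√a, √(1−a)) = 0.29421 rad → d = 6371·c ≈ 1874.39 km.

1874 km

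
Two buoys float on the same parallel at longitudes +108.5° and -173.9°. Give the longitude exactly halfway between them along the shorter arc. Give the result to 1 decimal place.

+147.3°

Signed shortest Δλ from +108.5° to -173.9° is +77.6°.
Midpoint longitude = +108.5° + (+77.6°)/2 = +108.5° + 38.8° = +147.3°.
(The naïve average (+108.5 + -173.9)/2 = -32.7° is on the wrong side of the globe.)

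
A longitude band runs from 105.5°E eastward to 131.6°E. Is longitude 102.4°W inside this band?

Band width going east from +105.5° to +131.6°: ((131.6 − 105.5) mod 360) = 26.1°.
Offset of -102.4° east of the west edge: ((-102.4 − 105.5) mod 360) = 152.1°.
152.1° > 26.1° ⇒ outside.

No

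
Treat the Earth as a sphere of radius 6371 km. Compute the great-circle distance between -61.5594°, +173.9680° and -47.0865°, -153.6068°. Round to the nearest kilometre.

2603 km

Δλ = -153.6068 − 173.9680 = -327.5748°; wrapped into (−180°, 180°]: 32.4252°.
Δφ = -47.0865 − -61.5594 = 14.4729°.
a = sin²(Δφ/2) + cos φ₁ · cos φ₂ · sin²(Δλ/2) = 0.041145.
c = 2·atan2(√a, √(1−a)) = 0.40852 rad → d = 6371·c ≈ 2602.69 km.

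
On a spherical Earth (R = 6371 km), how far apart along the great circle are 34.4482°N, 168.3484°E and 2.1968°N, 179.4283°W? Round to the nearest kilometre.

3803 km

Δλ = -179.4283 − 168.3484 = -347.7767°; wrapped into (−180°, 180°]: 12.2233°.
Δφ = 2.1968 − 34.4482 = -32.2514°.
a = sin²(Δφ/2) + cos φ₁ · cos φ₂ · sin²(Δλ/2) = 0.086483.
c = 2·atan2(√a, √(1−a)) = 0.59699 rad → d = 6371·c ≈ 3803.40 km.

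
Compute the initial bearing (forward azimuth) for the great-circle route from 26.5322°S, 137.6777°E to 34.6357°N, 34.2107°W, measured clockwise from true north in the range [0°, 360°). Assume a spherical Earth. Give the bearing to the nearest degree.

Δλ = -34.2107 − 137.6777 = -171.8884°.
θ = atan2( sin Δλ · cos φ₂ , cos φ₁ · sin φ₂ − sin φ₁ · cos φ₂ · cos Δλ )
  = atan2(-0.11610, 0.14464) = -38.753° → normalised to [0°, 360°): 321.247°.

321°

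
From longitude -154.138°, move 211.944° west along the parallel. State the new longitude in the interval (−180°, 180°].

-6.082°

Start at -154.138°; shift −211.944° → -366.082°.
-366.082° lies outside (−180°, 180°]; add 360° → -6.082°.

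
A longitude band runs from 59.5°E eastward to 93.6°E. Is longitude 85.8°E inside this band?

Band width going east from +59.5° to +93.6°: ((93.6 − 59.5) mod 360) = 34.1°.
Offset of +85.8° east of the west edge: ((85.8 − 59.5) mod 360) = 26.3°.
26.3° ≤ 34.1° ⇒ inside.

Yes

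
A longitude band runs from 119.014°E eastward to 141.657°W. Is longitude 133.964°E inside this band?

Band width going east from +119.014° to -141.657°: ((-141.657 − 119.014) mod 360) = 99.329°.
Offset of +133.964° east of the west edge: ((133.964 − 119.014) mod 360) = 14.950°.
14.950° ≤ 99.329° ⇒ inside.

Yes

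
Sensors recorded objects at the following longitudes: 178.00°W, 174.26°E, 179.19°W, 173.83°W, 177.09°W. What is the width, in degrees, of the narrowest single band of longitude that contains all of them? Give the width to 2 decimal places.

Sort the longitudes: -179.19°, -178.00°, -177.09°, -173.83°, +174.26°.
Eastward gaps between consecutive values (wrapping around): 1.19°, 0.91°, 3.26°, 348.09°, 6.55°.
Largest gap = 348.09° ⇒ minimal covering band is its complement: 360° − 348.09° = 11.91°.
Band runs from +174.26° eastward to -173.83°, crossing the antimeridian.

11.91°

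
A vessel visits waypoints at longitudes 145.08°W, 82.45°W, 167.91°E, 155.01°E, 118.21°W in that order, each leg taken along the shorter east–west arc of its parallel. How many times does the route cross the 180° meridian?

Leg 1: -145.08° → -82.45°, shortest Δλ = 62.63° (east) — does not cross 180°.
Leg 2: -82.45° → +167.91°, shortest Δλ = -109.64° (west) — crosses 180°.
Leg 3: +167.91° → +155.01°, shortest Δλ = -12.9° (west) — does not cross 180°.
Leg 4: +155.01° → -118.21°, shortest Δλ = 86.78° (east) — crosses 180°.
Total crossings: 2.

2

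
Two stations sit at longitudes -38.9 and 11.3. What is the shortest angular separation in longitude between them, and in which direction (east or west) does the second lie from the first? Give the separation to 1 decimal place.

50.2° east

Raw difference: 11.3 − -38.9 = 50.2°.
Normalise into (−180°, 180°]: 50.2° stays 50.2°.
Positive ⇒ the second point lies to the east; separation 50.2°.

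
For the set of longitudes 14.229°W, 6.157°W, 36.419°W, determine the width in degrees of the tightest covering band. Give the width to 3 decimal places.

30.262°

Sort the longitudes: -36.419°, -14.229°, -6.157°.
Eastward gaps between consecutive values (wrapping around): 22.190°, 8.072°, 329.738°.
Largest gap = 329.738° ⇒ minimal covering band is its complement: 360° − 329.738° = 30.262°.
Band runs from -36.419° eastward to -6.157°.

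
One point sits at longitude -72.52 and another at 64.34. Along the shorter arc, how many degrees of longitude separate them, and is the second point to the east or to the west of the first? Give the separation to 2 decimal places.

136.86° east

Raw difference: 64.34 − -72.52 = 136.86°.
Normalise into (−180°, 180°]: 136.86° stays 136.86°.
Positive ⇒ the second point lies to the east; separation 136.86°.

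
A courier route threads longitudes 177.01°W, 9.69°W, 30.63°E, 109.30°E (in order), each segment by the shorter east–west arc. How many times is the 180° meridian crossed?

0

Leg 1: -177.01° → -9.69°, shortest Δλ = 167.32° (east) — does not cross 180°.
Leg 2: -9.69° → +30.63°, shortest Δλ = 40.32° (east) — does not cross 180°.
Leg 3: +30.63° → +109.30°, shortest Δλ = 78.67° (east) — does not cross 180°.
Total crossings: 0.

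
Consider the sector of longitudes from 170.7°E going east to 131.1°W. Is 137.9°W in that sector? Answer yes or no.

Yes

Band width going east from +170.7° to -131.1°: ((-131.1 − 170.7) mod 360) = 58.2°.
Offset of -137.9° east of the west edge: ((-137.9 − 170.7) mod 360) = 51.4°.
51.4° ≤ 58.2° ⇒ inside.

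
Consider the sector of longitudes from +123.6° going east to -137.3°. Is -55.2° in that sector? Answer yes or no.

Band width going east from +123.6° to -137.3°: ((-137.3 − 123.6) mod 360) = 99.1°.
Offset of -55.2° east of the west edge: ((-55.2 − 123.6) mod 360) = 181.2°.
181.2° > 99.1° ⇒ outside.

No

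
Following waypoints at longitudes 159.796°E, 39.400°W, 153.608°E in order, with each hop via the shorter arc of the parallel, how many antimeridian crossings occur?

Leg 1: +159.796° → -39.400°, shortest Δλ = 160.804° (east) — crosses 180°.
Leg 2: -39.400° → +153.608°, shortest Δλ = -166.992° (west) — crosses 180°.
Total crossings: 2.

2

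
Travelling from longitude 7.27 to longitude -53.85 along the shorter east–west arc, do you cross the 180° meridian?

Signed shortest Δλ = ((-53.85 − 7.27 + 180) mod 360) − 180 = -61.12°.
Going west by 61.12° from +7.27° reaches -53.85° without touching 180°.

No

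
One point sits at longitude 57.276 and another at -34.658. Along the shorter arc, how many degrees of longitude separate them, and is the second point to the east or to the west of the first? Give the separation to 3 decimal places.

Raw difference: -34.658 − 57.276 = -91.934°.
Normalise into (−180°, 180°]: -91.934° stays -91.934°.
Negative ⇒ the second point lies to the west; separation 91.934°.

91.934° west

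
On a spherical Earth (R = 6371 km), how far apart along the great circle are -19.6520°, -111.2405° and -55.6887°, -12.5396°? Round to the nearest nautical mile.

Δλ = -12.5396 − -111.2405 = 98.7009°.
Δφ = -55.6887 − -19.6520 = -36.0367°.
a = sin²(Δφ/2) + cos φ₁ · cos φ₂ · sin²(Δλ/2) = 0.401261.
c = 2·atan2(√a, √(1−a)) = 1.37201 rad → d = 6371·c ≈ 8741.08 km ≈ 4719.81 nmi.

4720 nmi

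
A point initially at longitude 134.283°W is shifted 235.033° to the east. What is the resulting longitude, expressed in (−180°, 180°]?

100.750°E

Start at -134.283°; shift +235.033° → +100.750°.
+100.750° already lies in (−180°, 180°].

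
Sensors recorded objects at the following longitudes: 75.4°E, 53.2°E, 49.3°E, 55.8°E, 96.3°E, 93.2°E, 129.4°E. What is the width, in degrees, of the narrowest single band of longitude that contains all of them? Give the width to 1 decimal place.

80.1°

Sort the longitudes: +49.3°, +53.2°, +55.8°, +75.4°, +93.2°, +96.3°, +129.4°.
Eastward gaps between consecutive values (wrapping around): 3.9°, 2.6°, 19.6°, 17.8°, 3.1°, 33.1°, 279.9°.
Largest gap = 279.9° ⇒ minimal covering band is its complement: 360° − 279.9° = 80.1°.
Band runs from +49.3° eastward to +129.4°.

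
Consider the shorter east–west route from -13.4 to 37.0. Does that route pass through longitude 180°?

Signed shortest Δλ = ((37.0 − -13.4 + 180) mod 360) − 180 = 50.4°.
Going east by 50.4° from -13.4° reaches +37.0° without touching 180°.

No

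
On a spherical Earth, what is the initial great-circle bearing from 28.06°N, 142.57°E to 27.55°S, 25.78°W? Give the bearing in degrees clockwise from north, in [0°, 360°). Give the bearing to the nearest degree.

270°

Δλ = -25.78 − 142.57 = -168.35°.
θ = atan2( sin Δλ · cos φ₂ , cos φ₁ · sin φ₂ − sin φ₁ · cos φ₂ · cos Δλ )
  = atan2(-0.17904, 0.00031) = -89.901° → normalised to [0°, 360°): 270.099°.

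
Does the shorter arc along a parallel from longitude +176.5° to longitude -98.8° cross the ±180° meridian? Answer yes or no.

Naïve |-98.8 − 176.5| = 275.3° > 180°, so the shorter arc goes the other way round — across 180°.
Signed shortest Δλ = ((-98.8 − 176.5 + 180) mod 360) − 180 = 84.7°.
Going east by 84.7° from +176.5° passes through 180° before reaching -98.8°.

Yes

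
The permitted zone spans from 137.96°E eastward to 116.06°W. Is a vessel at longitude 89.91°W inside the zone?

No

Band width going east from +137.96° to -116.06°: ((-116.06 − 137.96) mod 360) = 105.98°.
Offset of -89.91° east of the west edge: ((-89.91 − 137.96) mod 360) = 132.13°.
132.13° > 105.98° ⇒ outside.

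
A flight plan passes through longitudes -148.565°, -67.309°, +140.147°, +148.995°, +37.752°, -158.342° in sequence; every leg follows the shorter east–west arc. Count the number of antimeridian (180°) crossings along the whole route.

Leg 1: -148.565° → -67.309°, shortest Δλ = 81.256° (east) — does not cross 180°.
Leg 2: -67.309° → +140.147°, shortest Δλ = -152.544° (west) — crosses 180°.
Leg 3: +140.147° → +148.995°, shortest Δλ = 8.848° (east) — does not cross 180°.
Leg 4: +148.995° → +37.752°, shortest Δλ = -111.243° (west) — does not cross 180°.
Leg 5: +37.752° → -158.342°, shortest Δλ = 163.906° (east) — crosses 180°.
Total crossings: 2.

2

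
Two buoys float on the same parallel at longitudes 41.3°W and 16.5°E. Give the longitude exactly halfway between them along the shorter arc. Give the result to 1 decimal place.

12.4°W

Signed shortest Δλ from -41.3° to +16.5° is +57.8°.
Midpoint longitude = -41.3° + (+57.8°)/2 = -41.3° + 28.9° = -12.4°.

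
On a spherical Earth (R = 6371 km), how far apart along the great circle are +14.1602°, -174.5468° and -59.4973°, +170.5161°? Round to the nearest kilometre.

8300 km

Δλ = 170.5161 − -174.5468 = 345.0629°; wrapped into (−180°, 180°]: -14.9371°.
Δφ = -59.4973 − 14.1602 = -73.6575°.
a = sin²(Δφ/2) + cos φ₁ · cos φ₂ · sin²(Δλ/2) = 0.367626.
c = 2·atan2(√a, √(1−a)) = 1.30285 rad → d = 6371·c ≈ 8300.48 km.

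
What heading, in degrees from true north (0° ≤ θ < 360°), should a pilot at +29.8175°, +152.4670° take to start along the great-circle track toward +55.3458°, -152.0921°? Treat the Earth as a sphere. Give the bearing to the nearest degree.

40°

Δλ = -152.0921 − 152.4670 = -304.5591°; wrapped into (−180°, 180°]: 55.4409°.
θ = atan2( sin Δλ · cos φ₂ , cos φ₁ · sin φ₂ − sin φ₁ · cos φ₂ · cos Δλ )
  = atan2(0.46828, 0.55331) = 40.242° → normalised to [0°, 360°): 40.242°.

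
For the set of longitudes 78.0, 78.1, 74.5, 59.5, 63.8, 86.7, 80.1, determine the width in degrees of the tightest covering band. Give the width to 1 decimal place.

Sort the longitudes: +59.5°, +63.8°, +74.5°, +78.0°, +78.1°, +80.1°, +86.7°.
Eastward gaps between consecutive values (wrapping around): 4.3°, 10.7°, 3.5°, 0.1°, 2.0°, 6.6°, 332.8°.
Largest gap = 332.8° ⇒ minimal covering band is its complement: 360° − 332.8° = 27.2°.
Band runs from +59.5° eastward to +86.7°.

27.2°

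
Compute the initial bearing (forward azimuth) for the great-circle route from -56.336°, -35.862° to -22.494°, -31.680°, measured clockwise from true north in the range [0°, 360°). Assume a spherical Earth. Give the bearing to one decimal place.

Δλ = -31.680 − -35.862 = 4.182°.
θ = atan2( sin Δλ · cos φ₂ , cos φ₁ · sin φ₂ − sin φ₁ · cos φ₂ · cos Δλ )
  = atan2(0.06738, 0.55486) = 6.924° → normalised to [0°, 360°): 6.924°.

6.9°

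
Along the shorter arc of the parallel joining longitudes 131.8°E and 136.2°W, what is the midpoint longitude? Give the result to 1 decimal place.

177.8°E

Signed shortest Δλ from +131.8° to -136.2° is +92.0°.
Midpoint longitude = +131.8° + (+92.0°)/2 = +131.8° + 46.0° = +177.8°.
(The naïve average (+131.8 + -136.2)/2 = -2.2° is on the wrong side of the globe.)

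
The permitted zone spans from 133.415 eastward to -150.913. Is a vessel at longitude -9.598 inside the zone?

No

Band width going east from +133.415° to -150.913°: ((-150.913 − 133.415) mod 360) = 75.672°.
Offset of -9.598° east of the west edge: ((-9.598 − 133.415) mod 360) = 216.987°.
216.987° > 75.672° ⇒ outside.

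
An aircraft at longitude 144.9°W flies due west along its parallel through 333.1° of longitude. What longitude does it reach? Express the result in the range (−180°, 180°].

118.0°W

Start at -144.9°; shift −333.1° → -478.0°.
-478.0° lies outside (−180°, 180°]; add 360° → -118.0°.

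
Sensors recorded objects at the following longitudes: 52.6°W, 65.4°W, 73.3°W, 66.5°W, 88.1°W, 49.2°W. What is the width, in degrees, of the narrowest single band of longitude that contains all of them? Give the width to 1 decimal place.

Sort the longitudes: -88.1°, -73.3°, -66.5°, -65.4°, -52.6°, -49.2°.
Eastward gaps between consecutive values (wrapping around): 14.8°, 6.8°, 1.1°, 12.8°, 3.4°, 321.1°.
Largest gap = 321.1° ⇒ minimal covering band is its complement: 360° − 321.1° = 38.9°.
Band runs from -88.1° eastward to -49.2°.

38.9°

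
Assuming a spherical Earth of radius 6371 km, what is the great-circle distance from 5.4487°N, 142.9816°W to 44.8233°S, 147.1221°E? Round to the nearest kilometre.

Δλ = 147.1221 − -142.9816 = 290.1037°; wrapped into (−180°, 180°]: -69.8963°.
Δφ = -44.8233 − 5.4487 = -50.2720°.
a = sin²(Δφ/2) + cos φ₁ · cos φ₂ · sin²(Δλ/2) = 0.412121.
c = 2·atan2(√a, √(1−a)) = 1.39412 rad → d = 6371·c ≈ 8881.94 km.

8882 km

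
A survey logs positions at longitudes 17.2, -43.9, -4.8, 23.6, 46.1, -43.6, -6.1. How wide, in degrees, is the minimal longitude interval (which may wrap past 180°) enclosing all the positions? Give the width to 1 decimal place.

Sort the longitudes: -43.9°, -43.6°, -6.1°, -4.8°, +17.2°, +23.6°, +46.1°.
Eastward gaps between consecutive values (wrapping around): 0.3°, 37.5°, 1.3°, 22.0°, 6.4°, 22.5°, 270.0°.
Largest gap = 270.0° ⇒ minimal covering band is its complement: 360° − 270.0° = 90.0°.
Band runs from -43.9° eastward to +46.1°.

90.0°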